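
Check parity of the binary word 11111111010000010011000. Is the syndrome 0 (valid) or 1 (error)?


Syndrome = XOR of all bits = 1 XOR 1 XOR 1 XOR 1 XOR 1 XOR 1 XOR 1 XOR 1 XOR 0 XOR 1 XOR 0 XOR 0 XOR 0 XOR 0 XOR 0 XOR 1 XOR 0 XOR 0 XOR 1 XOR 1 XOR 0 XOR 0 XOR 0 = 0

0


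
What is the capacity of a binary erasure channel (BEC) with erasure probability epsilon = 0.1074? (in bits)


C = 1 - epsilon = 1 - 0.1074 = 0.8926

0.8926 bits


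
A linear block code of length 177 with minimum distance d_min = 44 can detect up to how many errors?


Detection capability = d_min - 1 = 44 - 1 = 43

43 errors


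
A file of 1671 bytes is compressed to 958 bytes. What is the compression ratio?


Ratio = original / compressed = 1671 / 958 = 1.7443

1.7443


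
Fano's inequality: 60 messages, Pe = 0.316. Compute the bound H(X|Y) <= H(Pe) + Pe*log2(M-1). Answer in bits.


H(Pe) = -Pe*log2(Pe) - (1-Pe)*log2(1-Pe) = -0.316*log2(0.316) - 0.684*log2(0.684) = 0.525193 + 0.374785 = 0.9. Pe*log2(M-1) = 0.316*log2(59) = 1.858915. Bound = H(Pe) + Pe*log2(M-1) = 0.525193 + 0.374785 + 1.858915 = 2.7589

2.7589 bits


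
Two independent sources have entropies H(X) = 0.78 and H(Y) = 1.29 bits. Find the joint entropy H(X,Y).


For independent variables, H(X,Y) = H(X) + H(Y) = 0.78 + 1.29 = 2.07

2.07 bits


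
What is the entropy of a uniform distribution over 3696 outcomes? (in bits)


H = log2(n) = log2(3696) = 11.8517

11.8517 bits


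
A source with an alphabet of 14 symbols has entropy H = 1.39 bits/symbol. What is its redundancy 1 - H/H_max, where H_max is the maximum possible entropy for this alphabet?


H_max = log2(K) = log2(14) = 3.8074 bits/symbol. Redundancy = 1 - H/H_max = 1 - 1.39/3.8074 = 1 - 0.3651 = 0.6349

0.6349


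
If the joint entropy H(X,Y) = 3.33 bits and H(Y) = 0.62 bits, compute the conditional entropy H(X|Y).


H(X|Y) = H(X,Y) - H(Y) = 3.33 - 0.62 = 2.71

2.71 bits


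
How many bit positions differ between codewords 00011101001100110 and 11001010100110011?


Count differing positions: ^ ^ . ^ . ^ ^ ^ ^ . ^ . ^ . ^ . ^ = 11 differences

11


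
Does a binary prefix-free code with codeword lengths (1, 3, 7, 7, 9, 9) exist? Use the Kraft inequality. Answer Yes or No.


Kraft sum = sum(2^(-l_i)) = 0.6445, need <= 1. Result: satisfied (a binary prefix-free code with these lengths exists)

Yes


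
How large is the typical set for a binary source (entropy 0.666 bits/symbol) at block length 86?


log2|A_typical| = nH = 86 * 0.666 = 57.276, so |A_typical| ~ 2^57.276 = 1.745e+17

1.745e+17


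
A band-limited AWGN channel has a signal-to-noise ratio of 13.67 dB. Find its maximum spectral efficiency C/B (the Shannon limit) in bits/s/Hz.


SNR_linear = 10^(13.67/10) = 23.2809; C/B = log2(1 + SNR_linear) = log2(1 + 23.2809) = 4.6018

4.6018 bits/s/Hz


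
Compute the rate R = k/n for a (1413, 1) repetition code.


Rate = k/n = 1/1413

1/1413


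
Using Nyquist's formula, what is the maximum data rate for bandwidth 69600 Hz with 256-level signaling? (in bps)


Rate = 2 * B * log2(M) = 2 * 69600 * 8.0 = 1113600.0

1113600.0 bps


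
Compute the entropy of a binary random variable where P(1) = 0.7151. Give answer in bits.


H = -p*log2(p) - (1-p)*log2(1-p). -0.7151*log2(0.7151) = 0.345953; -0.2849*log2(0.2849) = 0.516089. H = 0.345953 + 0.516089 = 0.862

0.862 bits


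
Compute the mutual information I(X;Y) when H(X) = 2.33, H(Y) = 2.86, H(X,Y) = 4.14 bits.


I(X;Y) = H(X) + H(Y) - H(X,Y) = 2.33 + 2.86 - 4.14 = 1.05

1.05 bits


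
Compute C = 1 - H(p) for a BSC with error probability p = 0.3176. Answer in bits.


H(p) = -p*log2(p) - (1-p)*log2(1-p) = -0.3176*log2(0.3176) - 0.6824*log2(0.6824) = 0.525538 + 0.376214 = 0.9018. C = 1 - H(p) = 1 - 0.9018 = 0.0982

0.0982 bits


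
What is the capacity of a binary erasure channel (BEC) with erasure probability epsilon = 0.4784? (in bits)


C = 1 - epsilon = 1 - 0.4784 = 0.5216

0.5216 bits


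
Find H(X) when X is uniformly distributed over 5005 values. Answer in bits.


H = log2(n) = log2(5005) = 12.2892

12.2892 bits


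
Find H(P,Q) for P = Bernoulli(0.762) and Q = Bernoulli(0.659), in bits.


H(P,Q) = -p*log2(q) - (1-p)*log2(1-q). -0.762*log2(0.659) = 0.458457; -0.238*log2(0.341) = 0.369413. H(P,Q) = 0.458457 + 0.369413 = 0.8279

0.8279 bits


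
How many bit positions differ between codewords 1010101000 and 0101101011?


Count differing positions: ^ ^ ^ ^ . . . . ^ ^ = 6 differences

6


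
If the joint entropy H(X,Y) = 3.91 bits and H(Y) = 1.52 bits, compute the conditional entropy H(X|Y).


H(X|Y) = H(X,Y) - H(Y) = 3.91 - 1.52 = 2.39

2.39 bits


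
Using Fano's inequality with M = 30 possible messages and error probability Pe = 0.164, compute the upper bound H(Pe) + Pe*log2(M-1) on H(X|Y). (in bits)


H(Pe) = -Pe*log2(Pe) - (1-Pe)*log2(1-Pe) = -0.164*log2(0.164) - 0.836*log2(0.836) = 0.427750 + 0.216043 = 0.6438. Pe*log2(M-1) = 0.164*log2(29) = 0.796709. Bound = H(Pe) + Pe*log2(M-1) = 0.427750 + 0.216043 + 0.796709 = 1.4405

1.4405 bits


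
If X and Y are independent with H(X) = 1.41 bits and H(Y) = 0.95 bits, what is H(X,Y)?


For independent variables, H(X,Y) = H(X) + H(Y) = 1.41 + 0.95 = 2.36

2.36 bits


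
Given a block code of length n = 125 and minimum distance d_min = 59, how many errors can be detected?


Detection capability = d_min - 1 = 59 - 1 = 58

58 errors


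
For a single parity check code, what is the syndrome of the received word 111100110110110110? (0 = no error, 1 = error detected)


Syndrome = XOR of all bits = 1 XOR 1 XOR 1 XOR 1 XOR 0 XOR 0 XOR 1 XOR 1 XOR 0 XOR 1 XOR 1 XOR 0 XOR 1 XOR 1 XOR 0 XOR 1 XOR 1 XOR 0 = 0

0


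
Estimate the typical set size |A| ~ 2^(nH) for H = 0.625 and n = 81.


log2|A_typical| = nH = 81 * 0.625 = 50.625, so |A_typical| ~ 2^50.625 = 1.736e+15

1.736e+15


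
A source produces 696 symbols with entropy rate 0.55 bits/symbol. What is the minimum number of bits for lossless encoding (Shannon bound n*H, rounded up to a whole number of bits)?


Minimum bits >= n * H = 696 * 0.55 = 382.8, rounded up to a whole number of bits = 383

383 bits


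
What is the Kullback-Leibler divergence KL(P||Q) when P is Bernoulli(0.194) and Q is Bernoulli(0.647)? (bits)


KL = p*log2(p/q) + (1-p)*log2((1-p)/(1-q)) = 0.194*log2(0.194/0.647) + 0.806*log2(0.806/0.353) = 0.6229

0.6229 bits


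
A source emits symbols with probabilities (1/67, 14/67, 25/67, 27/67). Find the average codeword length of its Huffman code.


Huffman construction (repeatedly merge the two least-probable nodes; each merge adds 1 bit to every symbol beneath it): 1/67 + 14/67 = 15/67; 15/67 + 25/67 = 40/67; 27/67 + 40/67 = 1. Resulting codeword lengths (in the order the probabilities were given): (3, 3, 2, 1). L_avg = sum(p_i * l_i) = 1/67*3 + 14/67*3 + 25/67*2 + 27/67*1 = 122/67 = 1.8209

1.8209 bits


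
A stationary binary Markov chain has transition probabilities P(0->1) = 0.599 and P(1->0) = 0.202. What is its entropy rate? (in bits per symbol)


Stationary distribution: pi_0 = p10/(p01+p10) = 0.2522, pi_1 = 0.7478. Entropy rate H' = pi_0*H(p01) + pi_1*H(p10) = 0.2522*0.9715 + 0.7478*0.7259 = 0.7879

0.7879 bits/symbol


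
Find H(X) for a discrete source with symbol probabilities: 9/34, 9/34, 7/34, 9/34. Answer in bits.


H = -sum(p_i * log2(p_i)). Terms: -(9/34)*log2(9/34) = 0.507584; -(9/34)*log2(9/34) = 0.507584; -(7/34)*log2(7/34) = 0.469434; -(9/34)*log2(9/34) = 0.507584. H = 0.507584 + 0.507584 + 0.469434 + 0.507584 = 1.9922

1.9922 bits


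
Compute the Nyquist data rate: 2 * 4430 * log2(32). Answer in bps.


Rate = 2 * B * log2(M) = 2 * 4430 * 5.0 = 44300.0

44300.0 bps


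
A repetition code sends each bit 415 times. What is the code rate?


Rate = k/n = 1/415

1/415


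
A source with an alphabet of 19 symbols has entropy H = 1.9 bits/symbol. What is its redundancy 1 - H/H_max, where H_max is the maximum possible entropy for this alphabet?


H_max = log2(K) = log2(19) = 4.2479 bits/symbol. Redundancy = 1 - H/H_max = 1 - 1.9/4.2479 = 1 - 0.4473 = 0.5527

0.5527


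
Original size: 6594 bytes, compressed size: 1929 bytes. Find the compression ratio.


Ratio = original / compressed = 6594 / 1929 = 3.4184

3.4184


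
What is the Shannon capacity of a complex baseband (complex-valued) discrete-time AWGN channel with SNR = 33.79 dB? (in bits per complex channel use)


SNR_linear = 10^(33.79/10) = 2393.3158; C = log2(1 + SNR_linear) = log2(1 + 2393.3158) = 11.2254

11.2254 bits/channel use


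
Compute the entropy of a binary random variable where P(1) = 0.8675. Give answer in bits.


H = -p*log2(p) - (1-p)*log2(1-p). -0.8675*log2(0.8675) = 0.177893; -0.1325*log2(0.1325) = 0.386361. H = 0.177893 + 0.386361 = 0.5643

0.5643 bits


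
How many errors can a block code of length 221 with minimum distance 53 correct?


Correction capability = floor((d-1)/2) = floor((53-1)/2) = 26

26 errors


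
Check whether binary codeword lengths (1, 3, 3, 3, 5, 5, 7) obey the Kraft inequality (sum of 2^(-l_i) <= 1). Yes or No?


Kraft sum = sum(2^(-l_i)) = 0.9453, need <= 1. Result: satisfied (a binary prefix-free code with these lengths exists)

Yes


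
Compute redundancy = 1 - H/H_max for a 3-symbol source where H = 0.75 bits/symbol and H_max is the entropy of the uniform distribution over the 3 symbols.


H_max = log2(K) = log2(3) = 1.585 bits/symbol. Redundancy = 1 - H/H_max = 1 - 0.75/1.585 = 1 - 0.4732 = 0.5268

0.5268


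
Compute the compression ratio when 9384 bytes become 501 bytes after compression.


Ratio = original / compressed = 9384 / 501 = 18.7305

18.7305


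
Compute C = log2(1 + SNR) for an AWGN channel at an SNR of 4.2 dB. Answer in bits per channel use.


SNR_linear = 10^(4.2/10) = 2.6303; C = log2(1 + SNR_linear) = log2(1 + 2.6303) = 1.8601

1.8601 bits/channel use


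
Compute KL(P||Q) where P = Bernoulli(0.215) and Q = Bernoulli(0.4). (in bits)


KL = p*log2(p/q) + (1-p)*log2((1-p)/(1-q)) = 0.215*log2(0.215/0.4) + 0.785*log2(0.785/0.6) = 0.1118

0.1118 bits


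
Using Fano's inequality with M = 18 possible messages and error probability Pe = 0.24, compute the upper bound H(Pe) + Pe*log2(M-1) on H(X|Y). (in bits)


H(Pe) = -Pe*log2(Pe) - (1-Pe)*log2(1-Pe) = -0.24*log2(0.24) - 0.76*log2(0.76) = 0.494134 + 0.300906 = 0.795. Pe*log2(M-1) = 0.24*log2(17) = 0.980991. Bound = H(Pe) + Pe*log2(M-1) = 0.494134 + 0.300906 + 0.980991 = 1.776

1.776 bits


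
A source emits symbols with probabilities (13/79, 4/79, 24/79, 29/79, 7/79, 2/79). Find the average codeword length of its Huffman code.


Huffman construction (repeatedly merge the two least-probable nodes; each merge adds 1 bit to every symbol beneath it): 2/79 + 4/79 = 6/79; 6/79 + 7/79 = 13/79; 13/79 + 13/79 = 26/79; 24/79 + 26/79 = 50/79; 29/79 + 50/79 = 1. Resulting codeword lengths (in the order the probabilities were given): (3, 5, 2, 1, 4, 5). L_avg = sum(p_i * l_i) = 13/79*3 + 4/79*5 + 24/79*2 + 29/79*1 + 7/79*4 + 2/79*5 = 174/79 = 2.2025

2.2025 bits


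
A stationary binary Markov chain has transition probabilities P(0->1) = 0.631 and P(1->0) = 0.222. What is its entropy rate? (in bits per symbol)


Stationary distribution: pi_0 = p10/(p01+p10) = 0.2603, pi_1 = 0.7397. Entropy rate H' = pi_0*H(p01) + pi_1*H(p10) = 0.2603*0.9499 + 0.7397*0.7638 = 0.8122

0.8122 bits/symbol


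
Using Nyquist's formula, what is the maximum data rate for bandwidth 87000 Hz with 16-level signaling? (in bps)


Rate = 2 * B * log2(M) = 2 * 87000 * 4.0 = 696000.0

696000.0 bps


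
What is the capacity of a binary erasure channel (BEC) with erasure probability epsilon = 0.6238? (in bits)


C = 1 - epsilon = 1 - 0.6238 = 0.3762

0.3762 bits


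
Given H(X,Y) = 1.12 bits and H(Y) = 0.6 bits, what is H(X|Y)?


H(X|Y) = H(X,Y) - H(Y) = 1.12 - 0.6 = 0.52

0.52 bits


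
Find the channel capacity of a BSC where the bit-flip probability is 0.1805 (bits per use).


H(p) = -p*log2(p) - (1-p)*log2(1-p) = -0.1805*log2(0.1805) - 0.8195*log2(0.8195) = 0.445822 + 0.235347 = 0.6812. C = 1 - H(p) = 1 - 0.6812 = 0.3188

0.3188 bits


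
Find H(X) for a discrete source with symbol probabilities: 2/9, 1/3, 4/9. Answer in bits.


H = -sum(p_i * log2(p_i)). Terms: -(2/9)*log2(2/9) = 0.482206; -(1/3)*log2(1/3) = 0.528321; -(4/9)*log2(4/9) = 0.519967. H = 0.482206 + 0.528321 + 0.519967 = 1.5305

1.5305 bits


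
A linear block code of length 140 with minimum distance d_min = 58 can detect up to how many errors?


Detection capability = d_min - 1 = 58 - 1 = 57

57 errors


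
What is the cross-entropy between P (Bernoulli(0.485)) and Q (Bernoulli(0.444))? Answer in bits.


H(P,Q) = -p*log2(q) - (1-p)*log2(1-q). -0.485*log2(0.444) = 0.568114; -0.515*log2(0.556) = 0.436124. H(P,Q) = 0.568114 + 0.436124 = 1.0042

1.0042 bits


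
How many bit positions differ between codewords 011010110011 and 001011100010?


Count differing positions: . ^ . . . ^ . ^ . . . ^ = 4 differences

4


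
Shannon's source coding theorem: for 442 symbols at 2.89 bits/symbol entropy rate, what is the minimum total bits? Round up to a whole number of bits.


Minimum bits >= n * H = 442 * 2.89 = 1277.38, rounded up to a whole number of bits = 1278

1278 bits


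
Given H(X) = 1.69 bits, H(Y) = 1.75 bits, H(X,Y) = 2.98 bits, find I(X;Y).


I(X;Y) = H(X) + H(Y) - H(X,Y) = 1.69 + 1.75 - 2.98 = 0.46

0.46 bits


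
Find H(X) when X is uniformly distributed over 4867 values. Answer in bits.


H = log2(n) = log2(4867) = 12.2488

12.2488 bits


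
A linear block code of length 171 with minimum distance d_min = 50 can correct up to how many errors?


Correction capability = floor((d-1)/2) = floor((50-1)/2) = 24

24 errors


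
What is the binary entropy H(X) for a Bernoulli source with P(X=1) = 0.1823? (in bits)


H = -p*log2(p) - (1-p)*log2(1-p). -0.1823*log2(0.1823) = 0.447658; -0.8177*log2(0.8177) = 0.237424. H = 0.447658 + 0.237424 = 0.6851

0.6851 bits


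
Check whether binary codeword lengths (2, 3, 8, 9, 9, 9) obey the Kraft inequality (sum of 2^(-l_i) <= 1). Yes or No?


Kraft sum = sum(2^(-l_i)) = 0.3848, need <= 1. Result: satisfied (a binary prefix-free code with these lengths exists)

Yes


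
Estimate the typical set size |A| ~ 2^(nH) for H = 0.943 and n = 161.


log2|A_typical| = nH = 161 * 0.943 = 151.823, so |A_typical| ~ 2^151.823 = 5.050e+45

5.050e+45


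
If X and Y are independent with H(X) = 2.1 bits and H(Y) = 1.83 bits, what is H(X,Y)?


For independent variables, H(X,Y) = H(X) + H(Y) = 2.1 + 1.83 = 3.93

3.93 bits


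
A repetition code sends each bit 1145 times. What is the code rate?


Rate = k/n = 1/1145

1/1145


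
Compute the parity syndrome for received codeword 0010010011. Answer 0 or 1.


Syndrome = XOR of all bits = 0 XOR 0 XOR 1 XOR 0 XOR 0 XOR 1 XOR 0 XOR 0 XOR 1 XOR 1 = 0

0


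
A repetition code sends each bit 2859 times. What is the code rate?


Rate = k/n = 1/2859

1/2859


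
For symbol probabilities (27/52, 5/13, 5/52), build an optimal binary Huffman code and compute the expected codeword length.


Huffman construction (repeatedly merge the two least-probable nodes; each merge adds 1 bit to every symbol beneath it): 5/52 + 5/13 = 25/52; 25/52 + 27/52 = 1. Resulting codeword lengths (in the order the probabilities were given): (1, 2, 2). L_avg = sum(p_i * l_i) = 27/52*1 + 5/13*2 + 5/52*2 = 77/52 = 1.4808

1.4808 bits


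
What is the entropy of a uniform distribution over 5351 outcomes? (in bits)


H = log2(n) = log2(5351) = 12.3856

12.3856 bits


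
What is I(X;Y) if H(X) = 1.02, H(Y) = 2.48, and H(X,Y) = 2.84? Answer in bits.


I(X;Y) = H(X) + H(Y) - H(X,Y) = 1.02 + 2.48 - 2.84 = 0.66

0.66 bits


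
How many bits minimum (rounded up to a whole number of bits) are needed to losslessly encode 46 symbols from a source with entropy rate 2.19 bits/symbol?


Minimum bits >= n * H = 46 * 2.19 = 100.74, rounded up to a whole number of bits = 101

101 bits


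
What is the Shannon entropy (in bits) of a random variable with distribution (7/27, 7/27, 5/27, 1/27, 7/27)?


H = -sum(p_i * log2(p_i)). Terms: -(7/27)*log2(7/27) = 0.504916; -(7/27)*log2(7/27) = 0.504916; -(5/27)*log2(5/27) = 0.450548; -(1/27)*log2(1/27) = 0.176107; -(7/27)*log2(7/27) = 0.504916. H = 0.504916 + 0.504916 + 0.450548 + 0.176107 + 0.504916 = 2.1414

2.1414 bits


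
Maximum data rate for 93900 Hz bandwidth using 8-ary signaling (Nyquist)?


Rate = 2 * B * log2(M) = 2 * 93900 * 3.0 = 563400.0

563400.0 bps


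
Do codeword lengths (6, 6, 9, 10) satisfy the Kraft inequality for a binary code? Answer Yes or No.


Kraft sum = sum(2^(-l_i)) = 0.0342, need <= 1. Result: satisfied (a binary prefix-free code with these lengths exists)

Yes


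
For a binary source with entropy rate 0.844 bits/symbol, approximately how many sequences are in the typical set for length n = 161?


log2|A_typical| = nH = 161 * 0.844 = 135.884, so |A_typical| ~ 2^135.884 = 8.038e+40

8.038e+40


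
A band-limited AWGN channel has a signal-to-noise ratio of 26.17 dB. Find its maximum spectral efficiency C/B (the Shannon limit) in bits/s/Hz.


SNR_linear = 10^(26.17/10) = 413.9997; C/B = log2(1 + SNR_linear) = log2(1 + 413.9997) = 8.697

8.697 bits/s/Hz


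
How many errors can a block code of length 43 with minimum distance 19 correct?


Correction capability = floor((d-1)/2) = floor((19-1)/2) = 9

9 errors


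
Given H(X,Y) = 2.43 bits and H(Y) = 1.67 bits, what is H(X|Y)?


H(X|Y) = H(X,Y) - H(Y) = 2.43 - 1.67 = 0.76

0.76 bits


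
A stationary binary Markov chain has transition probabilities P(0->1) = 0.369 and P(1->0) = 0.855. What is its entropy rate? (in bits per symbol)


Stationary distribution: pi_0 = p10/(p01+p10) = 0.6985, pi_1 = 0.3015. Entropy rate H' = pi_0*H(p01) + pi_1*H(p10) = 0.6985*0.9499 + 0.3015*0.5972 = 0.8436

0.8436 bits/symbol


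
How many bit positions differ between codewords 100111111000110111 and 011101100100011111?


Count differing positions: ^ ^ ^ . ^ . . ^ ^ ^ . . ^ . ^ . . . = 9 differences

9


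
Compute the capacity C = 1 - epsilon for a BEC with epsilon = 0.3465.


C = 1 - epsilon = 1 - 0.3465 = 0.6535

0.6535 bits


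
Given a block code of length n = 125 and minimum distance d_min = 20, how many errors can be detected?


Detection capability = d_min - 1 = 20 - 1 = 19

19 errors


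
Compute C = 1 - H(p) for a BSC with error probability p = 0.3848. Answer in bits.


H(p) = -p*log2(p) - (1-p)*log2(1-p) = -0.3848*log2(0.3848) - 0.6152*log2(0.6152) = 0.530185 + 0.431177 = 0.9614. C = 1 - H(p) = 1 - 0.9614 = 0.0386

0.0386 bits


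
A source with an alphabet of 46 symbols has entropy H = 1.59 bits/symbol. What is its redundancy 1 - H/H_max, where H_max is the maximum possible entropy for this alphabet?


H_max = log2(K) = log2(46) = 5.5236 bits/symbol. Redundancy = 1 - H/H_max = 1 - 1.59/5.5236 = 1 - 0.2879 = 0.7121

0.7121


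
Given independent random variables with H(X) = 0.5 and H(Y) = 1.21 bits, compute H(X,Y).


For independent variables, H(X,Y) = H(X) + H(Y) = 0.5 + 1.21 = 1.71

1.71 bits


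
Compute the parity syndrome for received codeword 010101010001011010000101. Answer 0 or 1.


Syndrome = XOR of all bits = 0 XOR 1 XOR 0 XOR 1 XOR 0 XOR 1 XOR 0 XOR 1 XOR 0 XOR 0 XOR 0 XOR 1 XOR 0 XOR 1 XOR 1 XOR 0 XOR 1 XOR 0 XOR 0 XOR 0 XOR 0 XOR 1 XOR 0 XOR 1 = 0

0


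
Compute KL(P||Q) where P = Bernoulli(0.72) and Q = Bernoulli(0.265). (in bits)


KL = p*log2(p/q) + (1-p)*log2((1-p)/(1-q)) = 0.72*log2(0.72/0.265) + 0.28*log2(0.28/0.735) = 0.6484

0.6484 bits


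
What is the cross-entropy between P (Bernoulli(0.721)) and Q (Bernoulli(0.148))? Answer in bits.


H(P,Q) = -p*log2(q) - (1-p)*log2(1-q). -0.721*log2(0.148) = 1.987315; -0.279*log2(0.852) = 0.064470. H(P,Q) = 1.987315 + 0.064470 = 2.0518

2.0518 bits


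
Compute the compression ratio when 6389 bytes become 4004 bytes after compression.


Ratio = original / compressed = 6389 / 4004 = 1.5957

1.5957


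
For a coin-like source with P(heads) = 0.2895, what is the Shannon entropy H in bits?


H = -p*log2(p) - (1-p)*log2(1-p). -0.2895*log2(0.2895) = 0.517732; -0.7105*log2(0.7105) = 0.350343. H = 0.517732 + 0.350343 = 0.8681

0.8681 bits


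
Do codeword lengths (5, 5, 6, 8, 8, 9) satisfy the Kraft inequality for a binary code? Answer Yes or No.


Kraft sum = sum(2^(-l_i)) = 0.0879, need <= 1. Result: satisfied (a binary prefix-free code with these lengths exists)

Yes


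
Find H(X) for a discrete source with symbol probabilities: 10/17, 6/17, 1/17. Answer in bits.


H = -sum(p_i * log2(p_i)). Terms: -(10/17)*log2(10/17) = 0.450315; -(6/17)*log2(6/17) = 0.530294; -(1/17)*log2(1/17) = 0.240439. H = 0.450315 + 0.530294 + 0.240439 = 1.221

1.221 bits


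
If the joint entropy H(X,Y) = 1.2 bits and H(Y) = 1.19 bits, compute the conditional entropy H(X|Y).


H(X|Y) = H(X,Y) - H(Y) = 1.2 - 1.19 = 0.01

0.01 bits


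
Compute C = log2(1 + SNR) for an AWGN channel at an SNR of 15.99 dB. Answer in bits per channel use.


SNR_linear = 10^(15.99/10) = 39.7192; C = log2(1 + SNR_linear) = log2(1 + 39.7192) = 5.3476

5.3476 bits/channel use


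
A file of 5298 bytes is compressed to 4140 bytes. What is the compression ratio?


Ratio = original / compressed = 5298 / 4140 = 1.2797

1.2797


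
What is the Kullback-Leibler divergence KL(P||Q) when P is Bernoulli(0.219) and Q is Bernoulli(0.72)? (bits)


KL = p*log2(p/q) + (1-p)*log2((1-p)/(1-q)) = 0.219*log2(0.219/0.72) + 0.781*log2(0.781/0.28) = 0.7798

0.7798 bits


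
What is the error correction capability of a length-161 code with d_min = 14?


Correction capability = floor((d-1)/2) = floor((14-1)/2) = 6

6 errors


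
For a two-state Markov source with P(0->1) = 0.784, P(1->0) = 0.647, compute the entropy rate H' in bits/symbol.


Stationary distribution: pi_0 = p10/(p01+p10) = 0.4521, pi_1 = 0.5479. Entropy rate H' = pi_0*H(p01) + pi_1*H(p10) = 0.4521*0.7528 + 0.5479*0.9367 = 0.8536

0.8536 bits/symbol


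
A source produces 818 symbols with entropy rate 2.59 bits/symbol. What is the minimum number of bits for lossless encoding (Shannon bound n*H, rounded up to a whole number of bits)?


Minimum bits >= n * H = 818 * 2.59 = 2118.62, rounded up to a whole number of bits = 2119

2119 bits


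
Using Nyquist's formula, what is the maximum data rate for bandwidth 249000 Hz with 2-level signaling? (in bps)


Rate = 2 * B * log2(M) = 2 * 249000 * 1.0 = 498000.0

498000.0 bps


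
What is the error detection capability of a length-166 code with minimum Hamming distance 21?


Detection capability = d_min - 1 = 21 - 1 = 20

20 errors


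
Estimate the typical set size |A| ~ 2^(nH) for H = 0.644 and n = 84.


log2|A_typical| = nH = 84 * 0.644 = 54.096, so |A_typical| ~ 2^54.096 = 1.925e+16

1.925e+16


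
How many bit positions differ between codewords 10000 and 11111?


Count differing positions: . ^ ^ ^ ^ = 4 differences

4


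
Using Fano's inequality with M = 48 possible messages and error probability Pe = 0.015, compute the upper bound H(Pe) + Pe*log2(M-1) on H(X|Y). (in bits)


H(Pe) = -Pe*log2(Pe) - (1-Pe)*log2(1-Pe) = -0.015*log2(0.015) - 0.985*log2(0.985) = 0.090883 + 0.021477 = 0.1124. Pe*log2(M-1) = 0.015*log2(47) = 0.083319. Bound = H(Pe) + Pe*log2(M-1) = 0.090883 + 0.021477 + 0.083319 = 0.1957

0.1957 bits


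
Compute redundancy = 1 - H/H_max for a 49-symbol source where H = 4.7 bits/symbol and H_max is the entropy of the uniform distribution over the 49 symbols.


H_max = log2(K) = log2(49) = 5.6147 bits/symbol. Redundancy = 1 - H/H_max = 1 - 4.7/5.6147 = 1 - 0.8371 = 0.1629

0.1629


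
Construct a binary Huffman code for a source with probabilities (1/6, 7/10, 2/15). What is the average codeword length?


Huffman construction (repeatedly merge the two least-probable nodes; each merge adds 1 bit to every symbol beneath it): 2/15 + 1/6 = 3/10; 3/10 + 7/10 = 1. Resulting codeword lengths (in the order the probabilities were given): (2, 1, 2). L_avg = sum(p_i * l_i) = 1/6*2 + 7/10*1 + 2/15*2 = 13/10 = 1.3

1.3 bits


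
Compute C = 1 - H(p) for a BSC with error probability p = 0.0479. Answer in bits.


H(p) = -p*log2(p) - (1-p)*log2(1-p) = -0.0479*log2(0.0479) - 0.9521*log2(0.9521) = 0.209985 + 0.067423 = 0.2774. C = 1 - H(p) = 1 - 0.2774 = 0.7226

0.7226 bits


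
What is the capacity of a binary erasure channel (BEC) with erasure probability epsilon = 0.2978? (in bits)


C = 1 - epsilon = 1 - 0.2978 = 0.7022

0.7022 bits


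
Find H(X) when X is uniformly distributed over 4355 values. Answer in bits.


H = log2(n) = log2(4355) = 12.0885

12.0885 bits


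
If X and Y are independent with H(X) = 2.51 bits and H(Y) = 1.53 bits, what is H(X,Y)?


For independent variables, H(X,Y) = H(X) + H(Y) = 2.51 + 1.53 = 4.04

4.04 bits


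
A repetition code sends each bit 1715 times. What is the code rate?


Rate = k/n = 1/1715

1/1715


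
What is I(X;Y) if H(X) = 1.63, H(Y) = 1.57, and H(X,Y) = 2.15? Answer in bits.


I(X;Y) = H(X) + H(Y) - H(X,Y) = 1.63 + 1.57 - 2.15 = 1.05

1.05 bits


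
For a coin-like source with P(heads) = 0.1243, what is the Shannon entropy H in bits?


H = -p*log2(p) - (1-p)*log2(1-p). -0.1243*log2(0.1243) = 0.373907; -0.8757*log2(0.8757) = 0.167689. H = 0.373907 + 0.167689 = 0.5416

0.5416 bits


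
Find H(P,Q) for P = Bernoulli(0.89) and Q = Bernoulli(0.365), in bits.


H(P,Q) = -p*log2(q) - (1-p)*log2(1-q). -0.89*log2(0.365) = 1.294088; -0.11*log2(0.635) = 0.072069. H(P,Q) = 1.294088 + 0.072069 = 1.3662

1.3662 bits


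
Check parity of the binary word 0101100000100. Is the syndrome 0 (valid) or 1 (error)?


Syndrome = XOR of all bits = 0 XOR 1 XOR 0 XOR 1 XOR 1 XOR 0 XOR 0 XOR 0 XOR 0 XOR 0 XOR 1 XOR 0 XOR 0 = 0

0


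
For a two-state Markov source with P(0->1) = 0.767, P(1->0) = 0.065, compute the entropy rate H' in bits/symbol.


Stationary distribution: pi_0 = p10/(p01+p10) = 0.0781, pi_1 = 0.9219. Entropy rate H' = pi_0*H(p01) + pi_1*H(p10) = 0.0781*0.7832 + 0.9219*0.347 = 0.3811

0.3811 bits/symbol


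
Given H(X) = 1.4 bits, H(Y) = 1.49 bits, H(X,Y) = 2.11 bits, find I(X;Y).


I(X;Y) = H(X) + H(Y) - H(X,Y) = 1.4 + 1.49 - 2.11 = 0.78

0.78 bits


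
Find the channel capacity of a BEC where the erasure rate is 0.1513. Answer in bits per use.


C = 1 - epsilon = 1 - 0.1513 = 0.8487

0.8487 bits


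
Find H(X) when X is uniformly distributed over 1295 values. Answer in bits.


H = log2(n) = log2(1295) = 10.3387

10.3387 bits


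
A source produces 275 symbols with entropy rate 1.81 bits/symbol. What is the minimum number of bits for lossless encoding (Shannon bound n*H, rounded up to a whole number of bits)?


Minimum bits >= n * H = 275 * 1.81 = 497.75, rounded up to a whole number of bits = 498

498 bits


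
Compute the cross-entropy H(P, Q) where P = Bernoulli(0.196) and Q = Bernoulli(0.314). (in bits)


H(P,Q) = -p*log2(q) - (1-p)*log2(1-q). -0.196*log2(0.314) = 0.327548; -0.804*log2(0.686) = 0.437150. H(P,Q) = 0.327548 + 0.437150 = 0.7647

0.7647 bits


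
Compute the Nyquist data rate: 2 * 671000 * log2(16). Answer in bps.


Rate = 2 * B * log2(M) = 2 * 671000 * 4.0 = 5368000.0

5368000.0 bps


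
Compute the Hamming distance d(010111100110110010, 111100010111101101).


Count differing positions: ^ . ^ . ^ ^ ^ ^ . . . ^ . ^ ^ ^ ^ ^ = 12 differences

12


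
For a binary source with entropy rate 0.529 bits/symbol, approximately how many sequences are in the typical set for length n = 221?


log2|A_typical| = nH = 221 * 0.529 = 116.909, so |A_typical| ~ 2^116.909 = 1.560e+35

1.560e+35


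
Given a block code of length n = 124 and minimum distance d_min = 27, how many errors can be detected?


Detection capability = d_min - 1 = 27 - 1 = 26

26 errors


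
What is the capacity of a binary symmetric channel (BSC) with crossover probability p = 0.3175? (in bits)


H(p) = -p*log2(p) - (1-p)*log2(1-p) = -0.3175*log2(0.3175) - 0.6825*log2(0.6825) = 0.525517 + 0.376125 = 0.9016. C = 1 - H(p) = 1 - 0.9016 = 0.0984

0.0984 bits


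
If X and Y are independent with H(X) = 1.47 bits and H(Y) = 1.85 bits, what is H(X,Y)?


For independent variables, H(X,Y) = H(X) + H(Y) = 1.47 + 1.85 = 3.32

3.32 bits


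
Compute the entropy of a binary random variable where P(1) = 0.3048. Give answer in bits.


H = -p*log2(p) - (1-p)*log2(1-p). -0.3048*log2(0.3048) = 0.522447; -0.6952*log2(0.6952) = 0.364632. H = 0.522447 + 0.364632 = 0.8871

0.8871 bits


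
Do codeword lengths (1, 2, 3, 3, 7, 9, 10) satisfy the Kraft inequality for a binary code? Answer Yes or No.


Kraft sum = sum(2^(-l_i)) = 1.0107, need <= 1. Result: violated (a binary prefix-free code with these lengths cannot exist)

No


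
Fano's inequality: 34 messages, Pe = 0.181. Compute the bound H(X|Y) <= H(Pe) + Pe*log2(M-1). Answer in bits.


H(Pe) = -Pe*log2(Pe) - (1-Pe)*log2(1-Pe) = -0.181*log2(0.181) - 0.819*log2(0.819) = 0.446335 + 0.235925 = 0.6823. Pe*log2(M-1) = 0.181*log2(33) = 0.913035. Bound = H(Pe) + Pe*log2(M-1) = 0.446335 + 0.235925 + 0.913035 = 1.5953

1.5953 bits


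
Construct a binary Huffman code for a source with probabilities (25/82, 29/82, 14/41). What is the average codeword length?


Huffman construction (repeatedly merge the two least-probable nodes; each merge adds 1 bit to every symbol beneath it): 25/82 + 14/41 = 53/82; 29/82 + 53/82 = 1. Resulting codeword lengths (in the order the probabilities were given): (2, 1, 2). L_avg = sum(p_i * l_i) = 25/82*2 + 29/82*1 + 14/41*2 = 135/82 = 1.6463

1.6463 bits


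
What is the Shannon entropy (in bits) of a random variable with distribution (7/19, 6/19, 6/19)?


H = -sum(p_i * log2(p_i)). Terms: -(7/19)*log2(7/19) = 0.530737; -(6/19)*log2(6/19) = 0.525147; -(6/19)*log2(6/19) = 0.525147. H = 0.530737 + 0.525147 + 0.525147 = 1.581

1.581 bits


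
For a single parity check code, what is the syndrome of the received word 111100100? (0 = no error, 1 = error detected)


Syndrome = XOR of all bits = 1 XOR 1 XOR 1 XOR 1 XOR 0 XOR 0 XOR 1 XOR 0 XOR 0 = 1

1


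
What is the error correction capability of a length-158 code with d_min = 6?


Correction capability = floor((d-1)/2) = floor((6-1)/2) = 2

2 errors


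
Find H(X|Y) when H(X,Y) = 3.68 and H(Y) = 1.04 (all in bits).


H(X|Y) = H(X,Y) - H(Y) = 3.68 - 1.04 = 2.64

2.64 bits


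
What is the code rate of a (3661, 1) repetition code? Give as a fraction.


Rate = k/n = 1/3661

1/3661


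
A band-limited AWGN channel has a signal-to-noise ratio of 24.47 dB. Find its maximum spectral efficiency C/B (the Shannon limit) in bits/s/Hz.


SNR_linear = 10^(24.47/10) = 279.8981; C/B = log2(1 + SNR_linear) = log2(1 + 279.8981) = 8.1339

8.1339 bits/s/Hz


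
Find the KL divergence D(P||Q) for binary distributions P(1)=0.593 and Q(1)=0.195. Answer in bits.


KL = p*log2(p/q) + (1-p)*log2((1-p)/(1-q)) = 0.593*log2(0.593/0.195) + 0.407*log2(0.407/0.805) = 0.551

0.551 bits


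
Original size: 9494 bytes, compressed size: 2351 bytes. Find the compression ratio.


Ratio = original / compressed = 9494 / 2351 = 4.0383

4.0383


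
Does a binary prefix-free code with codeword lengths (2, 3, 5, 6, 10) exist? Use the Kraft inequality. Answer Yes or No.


Kraft sum = sum(2^(-l_i)) = 0.4229, need <= 1. Result: satisfied (a binary prefix-free code with these lengths exists)

Yes


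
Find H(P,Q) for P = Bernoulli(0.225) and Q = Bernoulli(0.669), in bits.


H(P,Q) = -p*log2(q) - (1-p)*log2(1-q). -0.225*log2(0.669) = 0.130482; -0.775*log2(0.331) = 1.236200. H(P,Q) = 0.130482 + 1.236200 = 1.3667

1.3667 bits


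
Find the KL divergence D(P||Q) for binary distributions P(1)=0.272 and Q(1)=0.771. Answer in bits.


KL = p*log2(p/q) + (1-p)*log2((1-p)/(1-q)) = 0.272*log2(0.272/0.771) + 0.728*log2(0.728/0.229) = 0.8059

0.8059 bits


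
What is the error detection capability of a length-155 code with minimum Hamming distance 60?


Detection capability = d_min - 1 = 60 - 1 = 59

59 errors


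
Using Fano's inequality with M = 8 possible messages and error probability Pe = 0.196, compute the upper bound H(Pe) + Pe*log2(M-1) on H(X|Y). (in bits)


H(Pe) = -Pe*log2(Pe) - (1-Pe)*log2(1-Pe) = -0.196*log2(0.196) - 0.804*log2(0.804) = 0.460811 + 0.253045 = 0.7139. Pe*log2(M-1) = 0.196*log2(7) = 0.550242. Bound = H(Pe) + Pe*log2(M-1) = 0.460811 + 0.253045 + 0.550242 = 1.2641

1.2641 bits


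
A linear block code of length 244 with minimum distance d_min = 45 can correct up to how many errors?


Correction capability = floor((d-1)/2) = floor((45-1)/2) = 22

22 errors


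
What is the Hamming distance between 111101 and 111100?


Count differing positions: . . . . . ^ = 1 differences

1


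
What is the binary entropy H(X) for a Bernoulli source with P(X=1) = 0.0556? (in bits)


H = -p*log2(p) - (1-p)*log2(1-p). -0.0556*log2(0.0556) = 0.231784; -0.9444*log2(0.9444) = 0.077941. H = 0.231784 + 0.077941 = 0.3097

0.3097 bits


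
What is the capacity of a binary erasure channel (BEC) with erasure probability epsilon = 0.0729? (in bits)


C = 1 - epsilon = 1 - 0.0729 = 0.9271

0.9271 bits


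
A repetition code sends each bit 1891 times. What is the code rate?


Rate = k/n = 1/1891

1/1891


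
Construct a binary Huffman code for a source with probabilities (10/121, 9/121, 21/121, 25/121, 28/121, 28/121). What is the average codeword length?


Huffman construction (repeatedly merge the two least-probable nodes; each merge adds 1 bit to every symbol beneath it): 9/121 + 10/121 = 19/121; 19/121 + 21/121 = 40/121; 25/121 + 28/121 = 53/121; 28/121 + 40/121 = 68/121; 53/121 + 68/121 = 1. Resulting codeword lengths (in the order the probabilities were given): (4, 4, 3, 2, 2, 2). L_avg = sum(p_i * l_i) = 10/121*4 + 9/121*4 + 21/121*3 + 25/121*2 + 28/121*2 + 28/121*2 = 301/121 = 2.4876

2.4876 bits


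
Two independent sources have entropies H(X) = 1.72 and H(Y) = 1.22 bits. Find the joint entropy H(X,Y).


For independent variables, H(X,Y) = H(X) + H(Y) = 1.72 + 1.22 = 2.94

2.94 bits


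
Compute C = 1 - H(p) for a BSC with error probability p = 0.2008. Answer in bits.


H(p) = -p*log2(p) - (1-p)*log2(1-p) = -0.2008*log2(0.2008) - 0.7992*log2(0.7992) = 0.465087 + 0.258439 = 0.7235. C = 1 - H(p) = 1 - 0.7235 = 0.2765

0.2765 bits


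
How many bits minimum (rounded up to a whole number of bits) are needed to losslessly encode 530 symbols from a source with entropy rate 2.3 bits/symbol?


Minimum bits >= n * H = 530 * 2.3 = 1219.0, rounded up to a whole number of bits = 1219

1219 bits


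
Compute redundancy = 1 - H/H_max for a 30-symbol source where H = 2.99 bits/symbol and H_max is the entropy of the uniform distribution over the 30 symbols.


H_max = log2(K) = log2(30) = 4.9069 bits/symbol. Redundancy = 1 - H/H_max = 1 - 2.99/4.9069 = 1 - 0.6093 = 0.3907

0.3907


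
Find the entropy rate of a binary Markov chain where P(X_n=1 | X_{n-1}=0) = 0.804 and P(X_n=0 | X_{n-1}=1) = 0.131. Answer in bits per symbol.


Stationary distribution: pi_0 = p10/(p01+p10) = 0.1401, pi_1 = 0.8599. Entropy rate H' = pi_0*H(p01) + pi_1*H(p10) = 0.1401*0.7139 + 0.8599*0.5602 = 0.5817

0.5817 bits/symbol


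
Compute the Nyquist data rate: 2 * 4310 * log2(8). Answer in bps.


Rate = 2 * B * log2(M) = 2 * 4310 * 3.0 = 25860.0

25860.0 bps


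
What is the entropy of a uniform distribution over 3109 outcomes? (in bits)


H = log2(n) = log2(3109) = 11.6022

11.6022 bits


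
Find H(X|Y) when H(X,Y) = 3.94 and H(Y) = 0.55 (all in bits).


H(X|Y) = H(X,Y) - H(Y) = 3.94 - 0.55 = 3.39

3.39 bits


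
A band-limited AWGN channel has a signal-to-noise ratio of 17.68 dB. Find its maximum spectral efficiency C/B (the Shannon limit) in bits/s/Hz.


SNR_linear = 10^(17.68/10) = 58.6138; C/B = log2(1 + SNR_linear) = log2(1 + 58.6138) = 5.8976

5.8976 bits/s/Hz


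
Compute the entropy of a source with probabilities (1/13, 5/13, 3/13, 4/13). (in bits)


H = -sum(p_i * log2(p_i)). Terms: -(1/13)*log2(1/13) = 0.284649; -(5/13)*log2(5/13) = 0.530197; -(3/13)*log2(3/13) = 0.488187; -(4/13)*log2(4/13) = 0.523212. H = 0.284649 + 0.530197 + 0.488187 + 0.523212 = 1.8262

1.8262 bits


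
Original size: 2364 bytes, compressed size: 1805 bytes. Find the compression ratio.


Ratio = original / compressed = 2364 / 1805 = 1.3097

1.3097


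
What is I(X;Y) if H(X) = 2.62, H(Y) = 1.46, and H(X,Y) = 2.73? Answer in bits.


I(X;Y) = H(X) + H(Y) - H(X,Y) = 2.62 + 1.46 - 2.73 = 1.35

1.35 bits


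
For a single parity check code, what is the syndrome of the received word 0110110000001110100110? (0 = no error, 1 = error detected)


Syndrome = XOR of all bits = 0 XOR 1 XOR 1 XOR 0 XOR 1 XOR 1 XOR 0 XOR 0 XOR 0 XOR 0 XOR 0 XOR 0 XOR 1 XOR 1 XOR 1 XOR 0 XOR 1 XOR 0 XOR 0 XOR 1 XOR 1 XOR 0 = 0

0


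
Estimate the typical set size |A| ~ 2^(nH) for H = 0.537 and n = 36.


log2|A_typical| = nH = 36 * 0.537 = 19.332, so |A_typical| ~ 2^19.332 = 6.600e+05

6.600e+05


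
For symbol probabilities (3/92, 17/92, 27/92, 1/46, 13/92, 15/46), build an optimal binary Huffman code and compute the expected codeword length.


Huffman construction (repeatedly merge the two least-probable nodes; each merge adds 1 bit to every symbol beneath it): 1/46 + 3/92 = 5/92; 5/92 + 13/92 = 9/46; 17/92 + 9/46 = 35/92; 27/92 + 15/46 = 57/92; 35/92 + 57/92 = 1. Resulting codeword lengths (in the order the probabilities were given): (4, 2, 2, 4, 3, 2). L_avg = sum(p_i * l_i) = 3/92*4 + 17/92*2 + 27/92*2 + 1/46*4 + 13/92*3 + 15/46*2 = 9/4 = 2.25

2.25 bits


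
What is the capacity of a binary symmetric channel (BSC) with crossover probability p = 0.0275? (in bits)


H(p) = -p*log2(p) - (1-p)*log2(1-p) = -0.0275*log2(0.0275) - 0.9725*log2(0.9725) = 0.142572 + 0.039124 = 0.1817. C = 1 - H(p) = 1 - 0.1817 = 0.8183

0.8183 bits


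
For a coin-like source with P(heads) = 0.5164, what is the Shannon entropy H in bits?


H = -p*log2(p) - (1-p)*log2(1-p). -0.5164*log2(0.5164) = 0.492356; -0.4836*log2(0.4836) = 0.506868. H = 0.492356 + 0.506868 = 0.9992

0.9992 bits


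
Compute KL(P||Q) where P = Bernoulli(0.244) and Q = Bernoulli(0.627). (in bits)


KL = p*log2(p/q) + (1-p)*log2((1-p)/(1-q)) = 0.244*log2(0.244/0.627) + 0.756*log2(0.756/0.373) = 0.4383

0.4383 bits


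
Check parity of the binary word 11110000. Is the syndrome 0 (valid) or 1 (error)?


Syndrome = XOR of all bits = 1 XOR 1 XOR 1 XOR 1 XOR 0 XOR 0 XOR 0 XOR 0 = 0

0


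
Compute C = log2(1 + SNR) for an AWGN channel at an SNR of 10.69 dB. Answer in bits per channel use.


SNR_linear = 10^(10.69/10) = 11.722; C = log2(1 + SNR_linear) = log2(1 + 11.722) = 3.6692

3.6692 bits/channel use


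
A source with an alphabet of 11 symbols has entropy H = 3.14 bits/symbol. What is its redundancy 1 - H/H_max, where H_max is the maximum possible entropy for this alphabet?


H_max = log2(K) = log2(11) = 3.4594 bits/symbol. Redundancy = 1 - H/H_max = 1 - 3.14/3.4594 = 1 - 0.9077 = 0.0923

0.0923


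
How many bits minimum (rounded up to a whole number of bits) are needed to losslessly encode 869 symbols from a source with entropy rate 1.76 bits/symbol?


Minimum bits >= n * H = 869 * 1.76 = 1529.44, rounded up to a whole number of bits = 1530

1530 bits


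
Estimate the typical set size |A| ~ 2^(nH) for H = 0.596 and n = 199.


log2|A_typical| = nH = 199 * 0.596 = 118.604, so |A_typical| ~ 2^118.604 = 5.051e+35

5.051e+35
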